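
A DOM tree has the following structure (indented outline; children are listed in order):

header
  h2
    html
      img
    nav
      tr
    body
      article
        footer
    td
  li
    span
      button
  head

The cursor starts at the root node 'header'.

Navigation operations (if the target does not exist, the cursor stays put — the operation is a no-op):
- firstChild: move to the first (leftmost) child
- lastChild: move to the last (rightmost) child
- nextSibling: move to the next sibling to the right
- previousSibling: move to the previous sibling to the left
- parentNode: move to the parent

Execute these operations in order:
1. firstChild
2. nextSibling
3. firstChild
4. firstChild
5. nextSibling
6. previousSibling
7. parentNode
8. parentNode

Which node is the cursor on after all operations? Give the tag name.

After 1 (firstChild): h2
After 2 (nextSibling): li
After 3 (firstChild): span
After 4 (firstChild): button
After 5 (nextSibling): button (no-op, stayed)
After 6 (previousSibling): button (no-op, stayed)
After 7 (parentNode): span
After 8 (parentNode): li

Answer: li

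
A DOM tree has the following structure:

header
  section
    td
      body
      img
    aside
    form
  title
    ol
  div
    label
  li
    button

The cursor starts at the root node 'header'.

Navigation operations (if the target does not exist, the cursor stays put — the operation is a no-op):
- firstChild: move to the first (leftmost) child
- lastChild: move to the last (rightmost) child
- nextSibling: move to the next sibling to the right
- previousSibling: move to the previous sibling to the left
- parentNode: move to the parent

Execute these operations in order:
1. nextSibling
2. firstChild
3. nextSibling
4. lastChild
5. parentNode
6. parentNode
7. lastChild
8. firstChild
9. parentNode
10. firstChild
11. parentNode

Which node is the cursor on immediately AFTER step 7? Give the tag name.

Answer: li

Derivation:
After 1 (nextSibling): header (no-op, stayed)
After 2 (firstChild): section
After 3 (nextSibling): title
After 4 (lastChild): ol
After 5 (parentNode): title
After 6 (parentNode): header
After 7 (lastChild): li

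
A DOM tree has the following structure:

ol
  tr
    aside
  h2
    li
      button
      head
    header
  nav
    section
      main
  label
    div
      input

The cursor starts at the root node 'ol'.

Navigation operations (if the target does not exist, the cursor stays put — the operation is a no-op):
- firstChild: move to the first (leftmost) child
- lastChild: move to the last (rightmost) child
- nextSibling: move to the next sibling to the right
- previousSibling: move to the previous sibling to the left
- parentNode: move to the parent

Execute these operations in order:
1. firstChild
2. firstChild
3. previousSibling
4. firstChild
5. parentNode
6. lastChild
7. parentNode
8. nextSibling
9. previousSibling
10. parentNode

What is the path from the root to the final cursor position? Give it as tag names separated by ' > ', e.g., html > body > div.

Answer: ol

Derivation:
After 1 (firstChild): tr
After 2 (firstChild): aside
After 3 (previousSibling): aside (no-op, stayed)
After 4 (firstChild): aside (no-op, stayed)
After 5 (parentNode): tr
After 6 (lastChild): aside
After 7 (parentNode): tr
After 8 (nextSibling): h2
After 9 (previousSibling): tr
After 10 (parentNode): ol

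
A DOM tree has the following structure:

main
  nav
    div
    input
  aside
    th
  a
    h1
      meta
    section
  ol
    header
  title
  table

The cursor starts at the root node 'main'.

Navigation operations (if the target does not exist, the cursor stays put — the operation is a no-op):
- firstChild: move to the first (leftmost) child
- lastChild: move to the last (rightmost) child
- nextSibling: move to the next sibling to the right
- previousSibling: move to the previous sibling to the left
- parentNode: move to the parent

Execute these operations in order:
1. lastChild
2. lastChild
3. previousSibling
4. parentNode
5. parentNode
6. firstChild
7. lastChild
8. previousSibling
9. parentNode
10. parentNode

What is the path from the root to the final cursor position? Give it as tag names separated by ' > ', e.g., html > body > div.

After 1 (lastChild): table
After 2 (lastChild): table (no-op, stayed)
After 3 (previousSibling): title
After 4 (parentNode): main
After 5 (parentNode): main (no-op, stayed)
After 6 (firstChild): nav
After 7 (lastChild): input
After 8 (previousSibling): div
After 9 (parentNode): nav
After 10 (parentNode): main

Answer: main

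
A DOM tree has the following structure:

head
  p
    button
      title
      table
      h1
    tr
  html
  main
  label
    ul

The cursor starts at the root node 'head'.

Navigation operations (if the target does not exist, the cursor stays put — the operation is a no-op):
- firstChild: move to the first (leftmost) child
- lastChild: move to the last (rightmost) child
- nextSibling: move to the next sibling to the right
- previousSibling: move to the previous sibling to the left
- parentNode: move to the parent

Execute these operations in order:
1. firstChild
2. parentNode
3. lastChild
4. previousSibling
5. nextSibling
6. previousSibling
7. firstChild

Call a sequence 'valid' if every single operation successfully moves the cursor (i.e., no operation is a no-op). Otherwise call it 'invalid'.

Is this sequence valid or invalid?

Answer: invalid

Derivation:
After 1 (firstChild): p
After 2 (parentNode): head
After 3 (lastChild): label
After 4 (previousSibling): main
After 5 (nextSibling): label
After 6 (previousSibling): main
After 7 (firstChild): main (no-op, stayed)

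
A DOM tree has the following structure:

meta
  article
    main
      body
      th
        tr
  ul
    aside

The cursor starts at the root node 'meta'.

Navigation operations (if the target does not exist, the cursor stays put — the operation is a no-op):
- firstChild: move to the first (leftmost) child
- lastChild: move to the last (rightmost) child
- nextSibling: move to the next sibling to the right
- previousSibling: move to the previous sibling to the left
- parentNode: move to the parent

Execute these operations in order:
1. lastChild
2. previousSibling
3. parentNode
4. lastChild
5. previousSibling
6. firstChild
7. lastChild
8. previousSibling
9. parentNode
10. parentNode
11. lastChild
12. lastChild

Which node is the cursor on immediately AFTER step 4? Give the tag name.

After 1 (lastChild): ul
After 2 (previousSibling): article
After 3 (parentNode): meta
After 4 (lastChild): ul

Answer: ul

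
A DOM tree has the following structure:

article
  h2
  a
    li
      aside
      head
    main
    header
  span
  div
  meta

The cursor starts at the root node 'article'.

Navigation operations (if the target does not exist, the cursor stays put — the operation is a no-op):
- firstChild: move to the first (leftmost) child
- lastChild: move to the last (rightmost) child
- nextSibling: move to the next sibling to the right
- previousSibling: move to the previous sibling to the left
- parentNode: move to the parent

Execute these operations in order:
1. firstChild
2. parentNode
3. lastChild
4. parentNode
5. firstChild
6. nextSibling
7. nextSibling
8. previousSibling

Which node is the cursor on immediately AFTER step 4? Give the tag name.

Answer: article

Derivation:
After 1 (firstChild): h2
After 2 (parentNode): article
After 3 (lastChild): meta
After 4 (parentNode): article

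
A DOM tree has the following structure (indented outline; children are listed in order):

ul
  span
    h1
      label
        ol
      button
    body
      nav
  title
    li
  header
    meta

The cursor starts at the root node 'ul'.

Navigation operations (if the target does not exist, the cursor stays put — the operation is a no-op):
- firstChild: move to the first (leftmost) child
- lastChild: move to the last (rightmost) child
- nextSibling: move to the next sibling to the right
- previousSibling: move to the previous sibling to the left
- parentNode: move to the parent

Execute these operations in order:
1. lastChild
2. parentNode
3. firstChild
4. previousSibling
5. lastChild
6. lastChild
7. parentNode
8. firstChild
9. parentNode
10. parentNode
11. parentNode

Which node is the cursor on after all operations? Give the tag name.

After 1 (lastChild): header
After 2 (parentNode): ul
After 3 (firstChild): span
After 4 (previousSibling): span (no-op, stayed)
After 5 (lastChild): body
After 6 (lastChild): nav
After 7 (parentNode): body
After 8 (firstChild): nav
After 9 (parentNode): body
After 10 (parentNode): span
After 11 (parentNode): ul

Answer: ul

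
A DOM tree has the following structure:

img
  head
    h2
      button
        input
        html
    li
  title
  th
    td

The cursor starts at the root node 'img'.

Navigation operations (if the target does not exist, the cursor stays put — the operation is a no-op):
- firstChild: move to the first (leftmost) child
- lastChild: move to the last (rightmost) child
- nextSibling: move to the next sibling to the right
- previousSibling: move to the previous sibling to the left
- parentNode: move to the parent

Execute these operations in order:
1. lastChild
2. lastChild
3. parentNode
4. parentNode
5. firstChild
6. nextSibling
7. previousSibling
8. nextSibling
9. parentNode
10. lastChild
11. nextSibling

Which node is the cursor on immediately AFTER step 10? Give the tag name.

After 1 (lastChild): th
After 2 (lastChild): td
After 3 (parentNode): th
After 4 (parentNode): img
After 5 (firstChild): head
After 6 (nextSibling): title
After 7 (previousSibling): head
After 8 (nextSibling): title
After 9 (parentNode): img
After 10 (lastChild): th

Answer: th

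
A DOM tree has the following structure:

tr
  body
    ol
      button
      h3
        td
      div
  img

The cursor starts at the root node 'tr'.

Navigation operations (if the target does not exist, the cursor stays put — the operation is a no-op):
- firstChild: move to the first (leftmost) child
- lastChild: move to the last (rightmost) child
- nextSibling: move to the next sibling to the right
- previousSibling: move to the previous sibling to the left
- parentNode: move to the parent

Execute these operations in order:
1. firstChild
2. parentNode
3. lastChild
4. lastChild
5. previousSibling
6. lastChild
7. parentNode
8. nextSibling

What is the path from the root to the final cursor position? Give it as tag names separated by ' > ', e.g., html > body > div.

After 1 (firstChild): body
After 2 (parentNode): tr
After 3 (lastChild): img
After 4 (lastChild): img (no-op, stayed)
After 5 (previousSibling): body
After 6 (lastChild): ol
After 7 (parentNode): body
After 8 (nextSibling): img

Answer: tr > img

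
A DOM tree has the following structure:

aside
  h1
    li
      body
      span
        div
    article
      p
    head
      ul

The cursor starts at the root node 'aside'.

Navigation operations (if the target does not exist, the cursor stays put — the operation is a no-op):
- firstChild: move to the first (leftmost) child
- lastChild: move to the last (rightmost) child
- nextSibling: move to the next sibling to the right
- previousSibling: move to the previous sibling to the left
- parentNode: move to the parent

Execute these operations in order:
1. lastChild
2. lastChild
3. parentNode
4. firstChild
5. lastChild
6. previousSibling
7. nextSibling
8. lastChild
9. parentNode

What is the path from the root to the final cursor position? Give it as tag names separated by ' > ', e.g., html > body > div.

Answer: aside > h1 > li > span

Derivation:
After 1 (lastChild): h1
After 2 (lastChild): head
After 3 (parentNode): h1
After 4 (firstChild): li
After 5 (lastChild): span
After 6 (previousSibling): body
After 7 (nextSibling): span
After 8 (lastChild): div
After 9 (parentNode): span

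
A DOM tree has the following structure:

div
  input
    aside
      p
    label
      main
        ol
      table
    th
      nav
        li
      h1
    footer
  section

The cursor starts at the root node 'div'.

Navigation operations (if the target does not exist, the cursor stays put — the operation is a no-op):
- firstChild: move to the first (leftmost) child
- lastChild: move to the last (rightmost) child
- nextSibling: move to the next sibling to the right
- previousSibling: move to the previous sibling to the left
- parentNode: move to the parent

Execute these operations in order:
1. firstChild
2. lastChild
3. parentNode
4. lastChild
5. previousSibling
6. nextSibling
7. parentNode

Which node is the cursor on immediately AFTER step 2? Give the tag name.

After 1 (firstChild): input
After 2 (lastChild): footer

Answer: footer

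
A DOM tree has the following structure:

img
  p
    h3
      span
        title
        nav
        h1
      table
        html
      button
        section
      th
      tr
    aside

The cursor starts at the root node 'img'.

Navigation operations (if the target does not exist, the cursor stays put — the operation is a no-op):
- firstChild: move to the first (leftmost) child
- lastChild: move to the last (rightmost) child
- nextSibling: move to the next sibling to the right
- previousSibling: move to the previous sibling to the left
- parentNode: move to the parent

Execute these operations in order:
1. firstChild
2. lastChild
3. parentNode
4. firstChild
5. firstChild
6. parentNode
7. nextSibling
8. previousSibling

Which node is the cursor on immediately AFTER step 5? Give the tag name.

After 1 (firstChild): p
After 2 (lastChild): aside
After 3 (parentNode): p
After 4 (firstChild): h3
After 5 (firstChild): span

Answer: span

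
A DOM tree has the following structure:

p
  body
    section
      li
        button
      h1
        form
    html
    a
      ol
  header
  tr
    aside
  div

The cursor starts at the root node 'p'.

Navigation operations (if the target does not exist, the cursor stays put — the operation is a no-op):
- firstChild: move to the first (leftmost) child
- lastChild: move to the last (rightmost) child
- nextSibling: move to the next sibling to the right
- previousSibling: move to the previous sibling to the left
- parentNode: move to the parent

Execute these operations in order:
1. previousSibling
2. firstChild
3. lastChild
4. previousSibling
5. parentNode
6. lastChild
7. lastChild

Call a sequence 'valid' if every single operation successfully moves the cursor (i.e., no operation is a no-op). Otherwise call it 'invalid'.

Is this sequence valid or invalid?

After 1 (previousSibling): p (no-op, stayed)
After 2 (firstChild): body
After 3 (lastChild): a
After 4 (previousSibling): html
After 5 (parentNode): body
After 6 (lastChild): a
After 7 (lastChild): ol

Answer: invalid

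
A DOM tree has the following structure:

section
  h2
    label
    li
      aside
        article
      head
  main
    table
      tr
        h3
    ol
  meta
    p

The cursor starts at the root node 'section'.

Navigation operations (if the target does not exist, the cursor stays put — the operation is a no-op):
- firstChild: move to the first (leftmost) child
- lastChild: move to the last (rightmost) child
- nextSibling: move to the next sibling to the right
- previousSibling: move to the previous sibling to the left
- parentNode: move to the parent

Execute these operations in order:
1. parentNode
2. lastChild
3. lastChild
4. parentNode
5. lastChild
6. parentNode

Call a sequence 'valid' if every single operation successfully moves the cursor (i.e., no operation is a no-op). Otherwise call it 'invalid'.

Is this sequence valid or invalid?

Answer: invalid

Derivation:
After 1 (parentNode): section (no-op, stayed)
After 2 (lastChild): meta
After 3 (lastChild): p
After 4 (parentNode): meta
After 5 (lastChild): p
After 6 (parentNode): meta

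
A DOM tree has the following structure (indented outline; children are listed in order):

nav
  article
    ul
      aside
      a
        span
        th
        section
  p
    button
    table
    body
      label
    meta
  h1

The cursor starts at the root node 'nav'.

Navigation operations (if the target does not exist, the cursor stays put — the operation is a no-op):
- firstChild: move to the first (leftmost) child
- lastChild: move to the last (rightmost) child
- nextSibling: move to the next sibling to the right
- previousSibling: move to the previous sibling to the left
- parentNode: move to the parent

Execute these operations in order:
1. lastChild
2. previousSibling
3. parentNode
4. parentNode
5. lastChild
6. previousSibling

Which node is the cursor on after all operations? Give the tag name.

After 1 (lastChild): h1
After 2 (previousSibling): p
After 3 (parentNode): nav
After 4 (parentNode): nav (no-op, stayed)
After 5 (lastChild): h1
After 6 (previousSibling): p

Answer: p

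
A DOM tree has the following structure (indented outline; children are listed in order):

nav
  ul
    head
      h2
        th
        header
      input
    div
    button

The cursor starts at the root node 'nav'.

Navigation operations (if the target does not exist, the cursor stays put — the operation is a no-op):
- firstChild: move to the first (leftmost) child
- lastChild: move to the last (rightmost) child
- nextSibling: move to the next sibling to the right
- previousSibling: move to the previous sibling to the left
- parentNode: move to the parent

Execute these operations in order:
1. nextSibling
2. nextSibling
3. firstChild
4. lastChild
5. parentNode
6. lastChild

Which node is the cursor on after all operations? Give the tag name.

Answer: button

Derivation:
After 1 (nextSibling): nav (no-op, stayed)
After 2 (nextSibling): nav (no-op, stayed)
After 3 (firstChild): ul
After 4 (lastChild): button
After 5 (parentNode): ul
After 6 (lastChild): button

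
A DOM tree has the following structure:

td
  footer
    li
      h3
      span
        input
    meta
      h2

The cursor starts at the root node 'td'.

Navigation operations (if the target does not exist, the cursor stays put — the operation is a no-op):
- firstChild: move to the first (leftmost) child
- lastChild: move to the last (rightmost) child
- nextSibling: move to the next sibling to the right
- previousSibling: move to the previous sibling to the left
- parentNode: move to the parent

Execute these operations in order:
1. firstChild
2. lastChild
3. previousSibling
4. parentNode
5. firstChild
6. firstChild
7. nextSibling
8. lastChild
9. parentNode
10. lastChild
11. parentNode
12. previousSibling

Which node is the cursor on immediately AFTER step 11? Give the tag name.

Answer: span

Derivation:
After 1 (firstChild): footer
After 2 (lastChild): meta
After 3 (previousSibling): li
After 4 (parentNode): footer
After 5 (firstChild): li
After 6 (firstChild): h3
After 7 (nextSibling): span
After 8 (lastChild): input
After 9 (parentNode): span
After 10 (lastChild): input
After 11 (parentNode): span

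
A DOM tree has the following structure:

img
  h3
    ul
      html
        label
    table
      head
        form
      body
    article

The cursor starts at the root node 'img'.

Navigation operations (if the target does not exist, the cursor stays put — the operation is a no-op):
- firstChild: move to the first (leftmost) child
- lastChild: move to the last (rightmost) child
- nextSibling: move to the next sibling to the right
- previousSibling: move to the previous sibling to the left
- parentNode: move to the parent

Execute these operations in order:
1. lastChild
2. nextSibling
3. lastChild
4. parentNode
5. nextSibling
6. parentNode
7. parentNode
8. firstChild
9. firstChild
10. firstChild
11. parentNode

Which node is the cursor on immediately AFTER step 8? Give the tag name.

After 1 (lastChild): h3
After 2 (nextSibling): h3 (no-op, stayed)
After 3 (lastChild): article
After 4 (parentNode): h3
After 5 (nextSibling): h3 (no-op, stayed)
After 6 (parentNode): img
After 7 (parentNode): img (no-op, stayed)
After 8 (firstChild): h3

Answer: h3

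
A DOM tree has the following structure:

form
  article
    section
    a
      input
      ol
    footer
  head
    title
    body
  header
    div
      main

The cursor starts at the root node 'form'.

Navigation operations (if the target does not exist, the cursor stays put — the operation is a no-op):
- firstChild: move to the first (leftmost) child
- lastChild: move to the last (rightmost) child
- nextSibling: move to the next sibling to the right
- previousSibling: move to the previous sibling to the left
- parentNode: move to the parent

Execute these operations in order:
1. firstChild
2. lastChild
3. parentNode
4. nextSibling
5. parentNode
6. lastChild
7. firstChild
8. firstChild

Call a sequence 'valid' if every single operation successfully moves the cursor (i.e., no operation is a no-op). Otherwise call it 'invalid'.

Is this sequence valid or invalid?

Answer: valid

Derivation:
After 1 (firstChild): article
After 2 (lastChild): footer
After 3 (parentNode): article
After 4 (nextSibling): head
After 5 (parentNode): form
After 6 (lastChild): header
After 7 (firstChild): div
After 8 (firstChild): main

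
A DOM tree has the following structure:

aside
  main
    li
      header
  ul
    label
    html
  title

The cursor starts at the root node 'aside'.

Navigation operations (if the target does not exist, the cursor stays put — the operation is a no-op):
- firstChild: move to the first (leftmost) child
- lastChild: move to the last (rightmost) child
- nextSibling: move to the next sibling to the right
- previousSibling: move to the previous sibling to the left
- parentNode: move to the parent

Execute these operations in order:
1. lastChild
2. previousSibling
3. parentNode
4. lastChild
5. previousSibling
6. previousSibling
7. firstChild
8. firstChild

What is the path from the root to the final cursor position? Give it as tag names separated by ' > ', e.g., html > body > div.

After 1 (lastChild): title
After 2 (previousSibling): ul
After 3 (parentNode): aside
After 4 (lastChild): title
After 5 (previousSibling): ul
After 6 (previousSibling): main
After 7 (firstChild): li
After 8 (firstChild): header

Answer: aside > main > li > header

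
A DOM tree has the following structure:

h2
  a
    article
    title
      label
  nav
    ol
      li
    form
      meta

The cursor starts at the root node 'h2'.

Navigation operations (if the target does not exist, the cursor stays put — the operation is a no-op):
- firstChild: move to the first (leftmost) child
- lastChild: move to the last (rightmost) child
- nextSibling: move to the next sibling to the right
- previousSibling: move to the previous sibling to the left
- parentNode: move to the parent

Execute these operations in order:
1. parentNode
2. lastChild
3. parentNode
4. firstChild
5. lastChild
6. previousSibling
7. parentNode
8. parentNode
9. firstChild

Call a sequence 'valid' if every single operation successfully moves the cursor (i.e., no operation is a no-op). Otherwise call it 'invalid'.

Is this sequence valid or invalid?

Answer: invalid

Derivation:
After 1 (parentNode): h2 (no-op, stayed)
After 2 (lastChild): nav
After 3 (parentNode): h2
After 4 (firstChild): a
After 5 (lastChild): title
After 6 (previousSibling): article
After 7 (parentNode): a
After 8 (parentNode): h2
After 9 (firstChild): a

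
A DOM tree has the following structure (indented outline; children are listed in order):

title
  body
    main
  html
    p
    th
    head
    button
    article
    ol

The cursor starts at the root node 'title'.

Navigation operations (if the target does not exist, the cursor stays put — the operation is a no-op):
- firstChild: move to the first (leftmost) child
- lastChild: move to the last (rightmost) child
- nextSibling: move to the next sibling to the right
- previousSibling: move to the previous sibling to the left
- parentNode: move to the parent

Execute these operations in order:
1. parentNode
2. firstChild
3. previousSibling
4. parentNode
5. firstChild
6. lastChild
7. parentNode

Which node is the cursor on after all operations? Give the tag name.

Answer: body

Derivation:
After 1 (parentNode): title (no-op, stayed)
After 2 (firstChild): body
After 3 (previousSibling): body (no-op, stayed)
After 4 (parentNode): title
After 5 (firstChild): body
After 6 (lastChild): main
After 7 (parentNode): body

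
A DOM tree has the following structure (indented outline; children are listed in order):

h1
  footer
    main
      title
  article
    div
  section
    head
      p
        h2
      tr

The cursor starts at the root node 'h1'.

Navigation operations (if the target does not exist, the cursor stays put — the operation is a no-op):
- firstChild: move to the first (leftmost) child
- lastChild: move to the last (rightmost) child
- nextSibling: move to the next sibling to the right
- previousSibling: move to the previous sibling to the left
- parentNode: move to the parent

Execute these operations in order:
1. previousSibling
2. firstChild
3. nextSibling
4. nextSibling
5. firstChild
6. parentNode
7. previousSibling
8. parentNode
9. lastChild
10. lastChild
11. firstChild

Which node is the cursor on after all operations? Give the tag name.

After 1 (previousSibling): h1 (no-op, stayed)
After 2 (firstChild): footer
After 3 (nextSibling): article
After 4 (nextSibling): section
After 5 (firstChild): head
After 6 (parentNode): section
After 7 (previousSibling): article
After 8 (parentNode): h1
After 9 (lastChild): section
After 10 (lastChild): head
After 11 (firstChild): p

Answer: p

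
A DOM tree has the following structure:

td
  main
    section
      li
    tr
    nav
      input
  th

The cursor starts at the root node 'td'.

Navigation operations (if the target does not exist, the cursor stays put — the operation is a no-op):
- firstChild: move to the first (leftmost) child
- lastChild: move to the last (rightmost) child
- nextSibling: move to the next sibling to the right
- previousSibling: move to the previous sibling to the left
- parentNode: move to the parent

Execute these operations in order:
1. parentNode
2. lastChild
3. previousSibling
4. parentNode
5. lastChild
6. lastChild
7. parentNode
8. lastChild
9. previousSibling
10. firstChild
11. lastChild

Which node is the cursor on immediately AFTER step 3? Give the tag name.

Answer: main

Derivation:
After 1 (parentNode): td (no-op, stayed)
After 2 (lastChild): th
After 3 (previousSibling): main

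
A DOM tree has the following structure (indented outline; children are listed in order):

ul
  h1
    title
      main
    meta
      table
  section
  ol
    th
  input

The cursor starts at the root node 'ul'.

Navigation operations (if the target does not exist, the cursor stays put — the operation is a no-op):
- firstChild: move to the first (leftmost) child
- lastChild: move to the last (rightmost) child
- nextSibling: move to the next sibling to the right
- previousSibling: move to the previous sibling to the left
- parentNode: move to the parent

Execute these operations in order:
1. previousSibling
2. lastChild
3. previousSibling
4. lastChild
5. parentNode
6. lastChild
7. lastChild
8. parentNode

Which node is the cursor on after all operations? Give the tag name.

Answer: ol

Derivation:
After 1 (previousSibling): ul (no-op, stayed)
After 2 (lastChild): input
After 3 (previousSibling): ol
After 4 (lastChild): th
After 5 (parentNode): ol
After 6 (lastChild): th
After 7 (lastChild): th (no-op, stayed)
After 8 (parentNode): ol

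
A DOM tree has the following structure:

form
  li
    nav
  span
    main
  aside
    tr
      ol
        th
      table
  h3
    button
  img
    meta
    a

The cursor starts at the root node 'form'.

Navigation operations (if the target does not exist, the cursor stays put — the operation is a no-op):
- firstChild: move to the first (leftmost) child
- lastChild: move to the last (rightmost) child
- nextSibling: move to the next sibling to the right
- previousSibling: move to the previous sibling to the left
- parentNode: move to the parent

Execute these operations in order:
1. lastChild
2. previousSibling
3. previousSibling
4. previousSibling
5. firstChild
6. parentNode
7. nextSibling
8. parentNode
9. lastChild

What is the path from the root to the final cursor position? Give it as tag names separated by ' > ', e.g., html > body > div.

After 1 (lastChild): img
After 2 (previousSibling): h3
After 3 (previousSibling): aside
After 4 (previousSibling): span
After 5 (firstChild): main
After 6 (parentNode): span
After 7 (nextSibling): aside
After 8 (parentNode): form
After 9 (lastChild): img

Answer: form > img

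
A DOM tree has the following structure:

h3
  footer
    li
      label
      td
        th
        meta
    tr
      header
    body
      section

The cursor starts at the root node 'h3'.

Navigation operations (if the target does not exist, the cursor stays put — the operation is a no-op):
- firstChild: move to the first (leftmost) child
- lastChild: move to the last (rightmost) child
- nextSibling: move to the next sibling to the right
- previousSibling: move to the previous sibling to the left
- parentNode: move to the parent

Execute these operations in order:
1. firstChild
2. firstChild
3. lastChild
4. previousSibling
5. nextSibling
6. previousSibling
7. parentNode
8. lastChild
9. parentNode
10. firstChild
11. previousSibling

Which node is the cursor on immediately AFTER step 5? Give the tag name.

Answer: td

Derivation:
After 1 (firstChild): footer
After 2 (firstChild): li
After 3 (lastChild): td
After 4 (previousSibling): label
After 5 (nextSibling): td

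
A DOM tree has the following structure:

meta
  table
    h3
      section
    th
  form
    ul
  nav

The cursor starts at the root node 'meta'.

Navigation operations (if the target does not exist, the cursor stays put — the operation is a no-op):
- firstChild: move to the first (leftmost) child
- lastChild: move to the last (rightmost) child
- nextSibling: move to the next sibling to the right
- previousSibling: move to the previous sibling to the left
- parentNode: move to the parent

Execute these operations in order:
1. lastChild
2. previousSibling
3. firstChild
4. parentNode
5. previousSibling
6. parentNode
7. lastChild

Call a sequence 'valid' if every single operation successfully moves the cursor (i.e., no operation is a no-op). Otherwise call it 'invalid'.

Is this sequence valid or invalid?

After 1 (lastChild): nav
After 2 (previousSibling): form
After 3 (firstChild): ul
After 4 (parentNode): form
After 5 (previousSibling): table
After 6 (parentNode): meta
After 7 (lastChild): nav

Answer: valid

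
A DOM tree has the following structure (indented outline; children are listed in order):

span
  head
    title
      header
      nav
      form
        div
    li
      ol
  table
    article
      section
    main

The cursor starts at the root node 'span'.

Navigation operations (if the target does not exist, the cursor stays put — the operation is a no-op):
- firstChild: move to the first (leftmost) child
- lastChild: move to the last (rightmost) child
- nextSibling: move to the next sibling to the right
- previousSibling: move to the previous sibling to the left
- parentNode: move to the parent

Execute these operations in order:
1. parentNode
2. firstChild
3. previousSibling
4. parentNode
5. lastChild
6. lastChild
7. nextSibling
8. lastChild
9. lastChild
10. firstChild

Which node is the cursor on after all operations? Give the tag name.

Answer: main

Derivation:
After 1 (parentNode): span (no-op, stayed)
After 2 (firstChild): head
After 3 (previousSibling): head (no-op, stayed)
After 4 (parentNode): span
After 5 (lastChild): table
After 6 (lastChild): main
After 7 (nextSibling): main (no-op, stayed)
After 8 (lastChild): main (no-op, stayed)
After 9 (lastChild): main (no-op, stayed)
After 10 (firstChild): main (no-op, stayed)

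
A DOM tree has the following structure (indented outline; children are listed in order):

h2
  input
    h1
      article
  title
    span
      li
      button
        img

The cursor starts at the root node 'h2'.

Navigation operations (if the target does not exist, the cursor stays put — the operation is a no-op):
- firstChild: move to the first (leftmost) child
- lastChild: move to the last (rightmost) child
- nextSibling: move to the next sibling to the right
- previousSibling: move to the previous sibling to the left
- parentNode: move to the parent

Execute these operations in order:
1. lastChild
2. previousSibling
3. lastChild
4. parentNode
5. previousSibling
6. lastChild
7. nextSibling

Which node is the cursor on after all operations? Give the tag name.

Answer: h1

Derivation:
After 1 (lastChild): title
After 2 (previousSibling): input
After 3 (lastChild): h1
After 4 (parentNode): input
After 5 (previousSibling): input (no-op, stayed)
After 6 (lastChild): h1
After 7 (nextSibling): h1 (no-op, stayed)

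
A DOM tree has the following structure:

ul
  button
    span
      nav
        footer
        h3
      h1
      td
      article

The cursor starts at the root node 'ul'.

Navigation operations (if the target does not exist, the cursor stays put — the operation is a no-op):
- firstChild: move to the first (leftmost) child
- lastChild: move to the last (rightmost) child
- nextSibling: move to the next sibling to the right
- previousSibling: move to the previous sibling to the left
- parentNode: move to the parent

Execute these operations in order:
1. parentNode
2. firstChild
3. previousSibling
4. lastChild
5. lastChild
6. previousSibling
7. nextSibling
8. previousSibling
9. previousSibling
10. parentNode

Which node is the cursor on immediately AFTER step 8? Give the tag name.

Answer: td

Derivation:
After 1 (parentNode): ul (no-op, stayed)
After 2 (firstChild): button
After 3 (previousSibling): button (no-op, stayed)
After 4 (lastChild): span
After 5 (lastChild): article
After 6 (previousSibling): td
After 7 (nextSibling): article
After 8 (previousSibling): td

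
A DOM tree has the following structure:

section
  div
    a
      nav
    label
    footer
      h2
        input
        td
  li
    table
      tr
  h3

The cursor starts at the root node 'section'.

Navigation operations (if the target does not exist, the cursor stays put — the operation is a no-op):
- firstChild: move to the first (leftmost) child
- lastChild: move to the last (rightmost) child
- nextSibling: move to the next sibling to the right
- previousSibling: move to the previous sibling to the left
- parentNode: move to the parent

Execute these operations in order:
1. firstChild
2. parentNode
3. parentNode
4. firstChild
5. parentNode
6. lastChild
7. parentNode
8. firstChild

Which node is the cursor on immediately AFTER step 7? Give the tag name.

Answer: section

Derivation:
After 1 (firstChild): div
After 2 (parentNode): section
After 3 (parentNode): section (no-op, stayed)
After 4 (firstChild): div
After 5 (parentNode): section
After 6 (lastChild): h3
After 7 (parentNode): section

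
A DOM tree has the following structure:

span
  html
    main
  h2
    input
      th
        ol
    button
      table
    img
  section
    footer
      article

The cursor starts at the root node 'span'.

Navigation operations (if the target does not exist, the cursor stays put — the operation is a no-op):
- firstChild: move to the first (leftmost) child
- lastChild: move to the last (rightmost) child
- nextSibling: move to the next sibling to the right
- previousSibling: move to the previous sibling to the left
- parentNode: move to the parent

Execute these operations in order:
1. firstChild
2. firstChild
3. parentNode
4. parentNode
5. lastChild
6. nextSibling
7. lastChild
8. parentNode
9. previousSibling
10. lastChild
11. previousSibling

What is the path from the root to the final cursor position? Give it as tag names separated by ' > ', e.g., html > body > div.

Answer: span > h2 > button

Derivation:
After 1 (firstChild): html
After 2 (firstChild): main
After 3 (parentNode): html
After 4 (parentNode): span
After 5 (lastChild): section
After 6 (nextSibling): section (no-op, stayed)
After 7 (lastChild): footer
After 8 (parentNode): section
After 9 (previousSibling): h2
After 10 (lastChild): img
After 11 (previousSibling): button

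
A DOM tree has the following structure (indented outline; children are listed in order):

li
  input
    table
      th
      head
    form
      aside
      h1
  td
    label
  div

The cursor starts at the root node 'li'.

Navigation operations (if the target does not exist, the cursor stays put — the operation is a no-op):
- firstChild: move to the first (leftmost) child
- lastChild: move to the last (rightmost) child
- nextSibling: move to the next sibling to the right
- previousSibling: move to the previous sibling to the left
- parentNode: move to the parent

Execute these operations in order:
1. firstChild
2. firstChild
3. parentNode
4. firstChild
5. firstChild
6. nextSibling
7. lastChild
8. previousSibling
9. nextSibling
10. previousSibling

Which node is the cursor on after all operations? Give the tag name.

Answer: th

Derivation:
After 1 (firstChild): input
After 2 (firstChild): table
After 3 (parentNode): input
After 4 (firstChild): table
After 5 (firstChild): th
After 6 (nextSibling): head
After 7 (lastChild): head (no-op, stayed)
After 8 (previousSibling): th
After 9 (nextSibling): head
After 10 (previousSibling): th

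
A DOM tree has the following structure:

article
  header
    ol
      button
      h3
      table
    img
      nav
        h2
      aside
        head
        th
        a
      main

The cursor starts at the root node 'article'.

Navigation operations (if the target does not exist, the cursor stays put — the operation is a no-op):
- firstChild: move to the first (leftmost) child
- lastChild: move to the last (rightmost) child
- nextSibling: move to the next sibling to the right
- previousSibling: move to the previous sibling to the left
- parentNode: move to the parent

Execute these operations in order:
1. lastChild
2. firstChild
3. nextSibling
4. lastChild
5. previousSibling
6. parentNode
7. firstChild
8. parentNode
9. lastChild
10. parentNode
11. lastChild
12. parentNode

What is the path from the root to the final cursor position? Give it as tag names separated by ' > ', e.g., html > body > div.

Answer: article > header > img

Derivation:
After 1 (lastChild): header
After 2 (firstChild): ol
After 3 (nextSibling): img
After 4 (lastChild): main
After 5 (previousSibling): aside
After 6 (parentNode): img
After 7 (firstChild): nav
After 8 (parentNode): img
After 9 (lastChild): main
After 10 (parentNode): img
After 11 (lastChild): main
After 12 (parentNode): img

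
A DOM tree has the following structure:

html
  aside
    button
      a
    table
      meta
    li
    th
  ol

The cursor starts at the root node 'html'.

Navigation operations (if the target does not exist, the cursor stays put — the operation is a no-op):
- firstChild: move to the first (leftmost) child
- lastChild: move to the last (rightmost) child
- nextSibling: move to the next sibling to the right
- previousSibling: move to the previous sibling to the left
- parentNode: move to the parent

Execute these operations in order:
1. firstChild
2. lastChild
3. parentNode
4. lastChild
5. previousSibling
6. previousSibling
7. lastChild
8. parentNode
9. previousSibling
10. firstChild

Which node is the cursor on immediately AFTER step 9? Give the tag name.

Answer: button

Derivation:
After 1 (firstChild): aside
After 2 (lastChild): th
After 3 (parentNode): aside
After 4 (lastChild): th
After 5 (previousSibling): li
After 6 (previousSibling): table
After 7 (lastChild): meta
After 8 (parentNode): table
After 9 (previousSibling): button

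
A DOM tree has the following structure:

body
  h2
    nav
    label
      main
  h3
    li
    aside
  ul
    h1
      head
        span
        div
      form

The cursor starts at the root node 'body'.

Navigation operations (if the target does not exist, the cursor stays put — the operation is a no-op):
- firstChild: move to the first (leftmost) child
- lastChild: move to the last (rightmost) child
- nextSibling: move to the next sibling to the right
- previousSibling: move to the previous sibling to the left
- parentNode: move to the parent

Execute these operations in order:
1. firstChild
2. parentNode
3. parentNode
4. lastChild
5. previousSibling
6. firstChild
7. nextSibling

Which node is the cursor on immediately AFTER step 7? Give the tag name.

After 1 (firstChild): h2
After 2 (parentNode): body
After 3 (parentNode): body (no-op, stayed)
After 4 (lastChild): ul
After 5 (previousSibling): h3
After 6 (firstChild): li
After 7 (nextSibling): aside

Answer: aside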